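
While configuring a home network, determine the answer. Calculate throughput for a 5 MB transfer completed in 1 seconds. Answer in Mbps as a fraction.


Given: file = 5 MB, time = 1 s
File in Mb = 5 * 8 = 40 Mb
Throughput = 40 / 1 Mbps
Throughput = 40 Mbps

40


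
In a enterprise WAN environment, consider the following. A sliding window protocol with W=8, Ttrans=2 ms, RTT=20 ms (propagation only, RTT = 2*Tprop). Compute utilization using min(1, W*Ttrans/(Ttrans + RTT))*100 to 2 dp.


Given: W = 8, Ttrans = 2 ms, RTT = 20 ms (= 2 * Tprop, Tprop = 10 ms)
Cycle time = Ttrans + RTT = 2 + 20 = 22 ms (first packet sent until its ACK returns)
W * Ttrans = 8 * 2 = 16 ms of sending per cycle
W * Ttrans / (Ttrans + RTT) = 16 / 22 = 0.727273
U = min(1, 0.727273) = 0.727273
U% = 72.73%

72.73


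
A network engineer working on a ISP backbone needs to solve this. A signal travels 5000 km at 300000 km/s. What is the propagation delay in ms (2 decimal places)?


Given: distance = 5000 km, speed = 300000 km/s
Delay = distance / speed = 5000 / 300000 seconds
Delay in ms = 5000 * 1000 / 300000
Delay = 16.6667 ms
Rounded to 2 dp = 16.67 ms

16.67


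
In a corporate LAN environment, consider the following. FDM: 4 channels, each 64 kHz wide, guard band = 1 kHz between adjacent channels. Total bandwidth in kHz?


Given: 4 channels, 64 kHz each, guard = 1 kHz
Channel bandwidth = 4 * 64 = 256 kHz
Guard bands = 3 gaps * 1 kHz = 3 kHz
Total = 256 + 3 = 259 kHz

259


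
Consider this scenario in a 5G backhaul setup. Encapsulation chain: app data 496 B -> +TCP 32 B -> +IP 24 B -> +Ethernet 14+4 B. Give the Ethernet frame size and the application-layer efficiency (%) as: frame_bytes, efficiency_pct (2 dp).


TCP segment = 496 + 32 = 528 B
IP packet = 528 + 24 = 552 B
Ethernet frame = 552 + 14 + 4 = 570 B
Efficiency = app / frame = 496 / 570 = 0.870175 = 87.0175% -> 87.02% (2 dp)

570, 87.02


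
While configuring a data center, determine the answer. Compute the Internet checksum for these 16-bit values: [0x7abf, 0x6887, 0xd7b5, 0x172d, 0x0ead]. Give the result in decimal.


Given words: [0x7abf, 0x6887, 0xd7b5, 0x172d, 0x0ead]
Step 1: Sum all words
Raw sum = 31423 + 26759 + 55221 + 5933 + 3757 = 123093
Step 2: Fold carry: (57557 + 1) = 57558
One's complement = ~57558 & 0xFFFF = 7977

7977


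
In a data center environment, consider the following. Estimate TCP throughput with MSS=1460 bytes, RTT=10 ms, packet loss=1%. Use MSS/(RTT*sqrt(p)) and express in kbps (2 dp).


Given: MSS = 1460 bytes, RTT = 10 ms, loss = 1%
RTT in seconds = 10 / 1000 = 0.01
Loss rate = 1% = 0.01
sqrt(loss) = sqrt(0.01) = 0.1
Throughput (bytes/s) = 1460 / (0.01 * 0.1) = 1460000.0000
Throughput (kbps) = 1460000.0000 * 8 / 1000 = 11680.000000 -> 11680.00 kbps (2 dp)

11680.00


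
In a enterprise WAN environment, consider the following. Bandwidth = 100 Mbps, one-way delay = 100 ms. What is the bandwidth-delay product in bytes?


Given: bandwidth = 100 Mbps, delay = 100 ms
BDP in bits = 100 * 10^6 * 100 / 1000
BDP in bits = 10000000
BDP in bytes = 10000000 / 8 = 1250000

1250000


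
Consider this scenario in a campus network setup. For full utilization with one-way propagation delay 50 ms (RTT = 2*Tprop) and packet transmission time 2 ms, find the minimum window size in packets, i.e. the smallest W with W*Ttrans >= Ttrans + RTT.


Given: Ttrans = 2 ms, RTT = 100 ms (= 2 * Tprop, Tprop = 50 ms)
Time until first ACK returns = Ttrans + RTT = 2 + 100 = 102 ms
Need W * Ttrans >= Ttrans + RTT  ->  W >= (Ttrans + RTT) / Ttrans
(Ttrans + RTT) / Ttrans = 102 / 2 = 51
W_min = ceil(51) = 51

51


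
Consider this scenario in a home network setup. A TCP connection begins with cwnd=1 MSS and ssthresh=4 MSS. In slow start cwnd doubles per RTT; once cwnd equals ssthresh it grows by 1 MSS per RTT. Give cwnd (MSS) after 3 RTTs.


RTT 0: cwnd = 1 MSS (initial)
RTT 1: cwnd = 2 MSS (slow start, doubled)
RTT 2: cwnd = 4 MSS (slow start, doubled)
RTT 3: cwnd = 5 MSS (congestion avoidance, +1)

5


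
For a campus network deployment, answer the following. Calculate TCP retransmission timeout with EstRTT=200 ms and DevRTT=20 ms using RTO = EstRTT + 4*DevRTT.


Given: EstRTT = 200 ms, DevRTT = 20 ms
Timeout = EstRTT + 4 * DevRTT
4 * DevRTT = 4 * 20 = 80
Timeout = 200 + 80 = 280 ms

280


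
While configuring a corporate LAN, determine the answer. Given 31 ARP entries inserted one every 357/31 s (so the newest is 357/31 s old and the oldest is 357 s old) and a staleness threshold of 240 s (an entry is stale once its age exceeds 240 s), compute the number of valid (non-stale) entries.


Ages are k * 357/31 s for k = 1..31 (spacing = 11.5161 s).
Entry k is valid iff k * 357/31 <= 240 iff k <= 31 * 240 / 357 = 20.8403
n_valid = floor(20.8403) = 20
(n_stale = 31 - 20 = 11)

20


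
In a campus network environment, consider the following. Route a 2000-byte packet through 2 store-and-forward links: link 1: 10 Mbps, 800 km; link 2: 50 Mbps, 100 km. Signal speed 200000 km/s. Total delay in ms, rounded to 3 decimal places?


Packet = 2000 bytes = 16000 bits. Store-and-forward: sum (t_trans + t_prop) per link.
Link 1: t_trans = 16000/(10*10^6) s = 1.6000 ms; t_prop = 800/200000 s = 4.0000 ms; subtotal = 5.6000 ms
Link 2: t_trans = 16000/(50*10^6) s = 0.3200 ms; t_prop = 100/200000 s = 0.5000 ms; subtotal = 0.8200 ms
End-to-end = 5.6000 + 0.8200 = 6.4200 ms -> 6.420 ms (3 dp)

6.420


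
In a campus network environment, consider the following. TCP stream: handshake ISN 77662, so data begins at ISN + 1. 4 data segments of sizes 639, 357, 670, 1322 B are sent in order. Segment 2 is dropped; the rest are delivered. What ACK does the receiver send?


SYN uses sequence number 77662; first data byte = ISN + 1 = 77663.
Segment 1: SEQ = 77663, len = 639 B, covers [77663, 78301]
Segment 2: SEQ = 78302, len = 357 B, covers [78302, 78658] [LOST]
Segment 3: SEQ = 78659, len = 670 B, covers [78659, 79328]
Segment 4: SEQ = 79329, len = 1322 B, covers [79329, 80650]
In-order data received: bytes [77663, 78301] (segments 1..1).
Segment 2 missing -> gap begins at byte 78302; later segments buffered out of order.
Cumulative ACK = next expected in-order byte = 77663 + 639 = 78302

78302


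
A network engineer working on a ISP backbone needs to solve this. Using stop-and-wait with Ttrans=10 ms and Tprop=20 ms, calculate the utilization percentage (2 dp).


Given: Ttrans = 10 ms, Tprop = 20 ms
RTT = 2 * Tprop = 2 * 20 = 40 ms
U = Ttrans / (Ttrans + RTT)
U = 10 / (10 + 40)
U = 10 / 50 = 0.2
U% = 20.00%

20.00


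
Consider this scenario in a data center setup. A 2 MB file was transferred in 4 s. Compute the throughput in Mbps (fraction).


Given: file = 2 MB, time = 4 s
File in Mb = 2 * 8 = 16 Mb
Throughput = 16 / 4 Mbps
Throughput = 4 Mbps

4


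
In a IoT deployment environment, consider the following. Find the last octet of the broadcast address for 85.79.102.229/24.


Given: IP = 85.79.102.229, prefix = /24
Host bits = 32 - 24 = 8
Network last octet = 229 AND mask = 0
Host part size = 2^8 - 1 = 255
Broadcast last octet = 0 OR 255 = 255

255


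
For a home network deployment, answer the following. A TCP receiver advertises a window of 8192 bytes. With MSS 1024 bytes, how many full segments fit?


Given: RWND = 8192 bytes, MSS = 1024 bytes
Full segments = floor(RWND / MSS)
Full segments = floor(8192 / 1024)
Full segments = floor(8.0) = 8

8


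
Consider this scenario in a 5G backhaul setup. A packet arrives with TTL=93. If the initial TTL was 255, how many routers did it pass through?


Given: initial TTL = 255, received TTL = 93
Hops = initial TTL - received TTL
Hops = 255 - 93 = 162

162


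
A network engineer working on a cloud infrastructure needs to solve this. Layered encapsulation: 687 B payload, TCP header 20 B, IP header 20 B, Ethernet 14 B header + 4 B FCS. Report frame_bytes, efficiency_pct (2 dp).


TCP segment = 687 + 20 = 707 B
IP packet = 707 + 20 = 727 B
Ethernet frame = 727 + 14 + 4 = 745 B
Efficiency = app / frame = 687 / 745 = 0.922148 = 92.2148% -> 92.21% (2 dp)

745, 92.21


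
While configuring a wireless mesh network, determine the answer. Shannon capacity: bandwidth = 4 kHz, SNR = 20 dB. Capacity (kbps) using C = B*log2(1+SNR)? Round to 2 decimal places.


Given: B = 4 kHz, SNR = 20 dB
SNR linear = 10^(20/10) = 100
1 + SNR = 101
log2(101) = 6.6582114828
C = 4 * 1000 * 6.6582114828 = 26632.8459 bps
C = 26.632846 kbps -> 26.63 kbps (2 dp)

26.63


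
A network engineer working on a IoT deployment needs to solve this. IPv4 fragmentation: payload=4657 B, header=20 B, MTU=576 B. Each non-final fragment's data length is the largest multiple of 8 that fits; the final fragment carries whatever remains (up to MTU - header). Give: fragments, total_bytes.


Max data per non-final fragment = floor((MTU - header)/8)*8 = floor((576 - 20)/8)*8 = floor(556/8)*8 = 552 B
Final fragment needs no 8-byte alignment: it can carry up to MTU - header = 556 B
Non-final fragments needed = ceil((payload - 556) / 552) = ceil(4101/552) = ceil(7.4293) = 8
Number of fragments = 8 + 1 = 9
Fragment sizes (data): 8 * 552 B + 241 B (last, 241 <= 556 OK)
Total bytes sent = payload + n_frags * header = 4657 + 9*20 = 4657 + 180 = 4837 B

9, 4837


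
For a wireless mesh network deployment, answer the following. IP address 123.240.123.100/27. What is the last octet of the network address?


Given: IP = 123.240.123.100, prefix = /27
Subnet mask = 255.255.255.224
Last octet of IP: 100
Last octet of mask: 224
Network last octet = 100 AND 224 = 96

96


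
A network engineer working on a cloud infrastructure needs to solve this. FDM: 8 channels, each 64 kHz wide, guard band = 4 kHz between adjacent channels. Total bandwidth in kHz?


Given: 8 channels, 64 kHz each, guard = 4 kHz
Channel bandwidth = 8 * 64 = 512 kHz
Guard bands = 7 gaps * 4 kHz = 28 kHz
Total = 512 + 28 = 540 kHz

540


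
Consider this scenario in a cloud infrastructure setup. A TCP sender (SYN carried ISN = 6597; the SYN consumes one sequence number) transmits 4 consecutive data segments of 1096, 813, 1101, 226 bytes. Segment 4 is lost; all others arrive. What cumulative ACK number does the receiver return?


SYN uses sequence number 6597; first data byte = ISN + 1 = 6598.
Segment 1: SEQ = 6598, len = 1096 B, covers [6598, 7693]
Segment 2: SEQ = 7694, len = 813 B, covers [7694, 8506]
Segment 3: SEQ = 8507, len = 1101 B, covers [8507, 9607]
Segment 4: SEQ = 9608, len = 226 B, covers [9608, 9833] [LOST]
In-order data received: bytes [6598, 9607] (segments 1..3).
Segment 4 missing -> gap begins at byte 9608.
Cumulative ACK = next expected in-order byte = 6598 + 1096 + 813 + 1101 = 9608

9608


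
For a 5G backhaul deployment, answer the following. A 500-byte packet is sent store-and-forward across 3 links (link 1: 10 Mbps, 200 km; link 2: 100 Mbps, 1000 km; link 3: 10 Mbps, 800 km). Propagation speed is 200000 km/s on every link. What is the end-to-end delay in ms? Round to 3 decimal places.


Packet = 500 bytes = 4000 bits. Store-and-forward: sum (t_trans + t_prop) per link.
Link 1: t_trans = 4000/(10*10^6) s = 0.4000 ms; t_prop = 200/200000 s = 1.0000 ms; subtotal = 1.4000 ms
Link 2: t_trans = 4000/(100*10^6) s = 0.0400 ms; t_prop = 1000/200000 s = 5.0000 ms; subtotal = 5.0400 ms
Link 3: t_trans = 4000/(10*10^6) s = 0.4000 ms; t_prop = 800/200000 s = 4.0000 ms; subtotal = 4.4000 ms
End-to-end = 1.4000 + 5.0400 + 4.4000 = 10.8400 ms -> 10.840 ms (3 dp)

10.840


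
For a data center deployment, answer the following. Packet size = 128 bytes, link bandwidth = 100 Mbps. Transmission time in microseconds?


Given: packet = 128 bytes, bandwidth = 100 Mbps
Packet in bits = 128 * 8 = 1024 bits
Bandwidth = 100 * 10^6 = 100000000 bps
Time = 1024 / 100000000 seconds
Time in us = 1024 * 10^6 / 100000000 = 10.24

10.24


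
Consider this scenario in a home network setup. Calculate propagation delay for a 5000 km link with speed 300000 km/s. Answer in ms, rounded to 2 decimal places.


Given: distance = 5000 km, speed = 300000 km/s
Delay = distance / speed = 5000 / 300000 seconds
Delay in ms = 5000 * 1000 / 300000
Delay = 16.6667 ms
Rounded to 2 dp = 16.67 ms

16.67


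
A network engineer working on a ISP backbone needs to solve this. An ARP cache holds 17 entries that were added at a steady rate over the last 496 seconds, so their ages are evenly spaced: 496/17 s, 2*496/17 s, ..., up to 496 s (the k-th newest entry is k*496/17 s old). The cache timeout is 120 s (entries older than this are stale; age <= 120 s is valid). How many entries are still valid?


Ages are k * 496/17 s for k = 1..17 (spacing = 29.1765 s).
Entry k is valid iff k * 496/17 <= 120 iff k <= 17 * 120 / 496 = 4.1129
n_valid = floor(4.1129) = 4
(n_stale = 17 - 4 = 13)

4


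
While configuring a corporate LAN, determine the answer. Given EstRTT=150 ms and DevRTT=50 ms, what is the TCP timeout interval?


Given: EstRTT = 150 ms, DevRTT = 50 ms
Timeout = EstRTT + 4 * DevRTT
4 * DevRTT = 4 * 50 = 200
Timeout = 150 + 200 = 350 ms

350


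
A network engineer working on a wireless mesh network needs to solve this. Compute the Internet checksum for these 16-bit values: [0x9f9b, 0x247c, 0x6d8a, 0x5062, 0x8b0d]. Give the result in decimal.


Given words: [0x9f9b, 0x247c, 0x6d8a, 0x5062, 0x8b0d]
Step 1: Sum all words
Raw sum = 40859 + 9340 + 28042 + 20578 + 35597 = 134416
Step 2: Fold carry: (3344 + 2) = 3346
One's complement = ~3346 & 0xFFFF = 62189

62189


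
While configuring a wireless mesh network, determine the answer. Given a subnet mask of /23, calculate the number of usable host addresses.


Given: subnet mask /23
Host bits = 32 - 23 = 9
Total addresses = 2^9 = 512
Usable hosts = 512 - 2 (network + broadcast) = 510

510


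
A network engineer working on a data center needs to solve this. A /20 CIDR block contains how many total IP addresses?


Given: CIDR prefix /20
Host bits = 32 - 20 = 12
Total addresses = 2^12 = 4096

4096


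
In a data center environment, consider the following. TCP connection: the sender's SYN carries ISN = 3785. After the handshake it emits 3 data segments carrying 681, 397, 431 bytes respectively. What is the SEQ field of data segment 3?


The SYN occupies sequence number ISN = 3785, so the first data byte is ISN + 1 = 3786.
SEQ of data segment i = (ISN + 1) + sum of payload sizes of segments 1..i-1.
Segment 1: SEQ = 3786, payload = 681 bytes
Segment 2: SEQ = 4467, payload = 397 bytes
Segment 3: SEQ = 4864, payload = 431 bytes
SEQ of segment 3 = 3786 + 681 + 397 = 4864

4864


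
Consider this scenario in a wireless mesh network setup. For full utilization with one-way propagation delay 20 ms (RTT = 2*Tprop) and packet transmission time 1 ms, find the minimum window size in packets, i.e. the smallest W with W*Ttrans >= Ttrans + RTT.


Given: Ttrans = 1 ms, RTT = 40 ms (= 2 * Tprop, Tprop = 20 ms)
Time until first ACK returns = Ttrans + RTT = 1 + 40 = 41 ms
Need W * Ttrans >= Ttrans + RTT  ->  W >= (Ttrans + RTT) / Ttrans
(Ttrans + RTT) / Ttrans = 41 / 1 = 41
W_min = ceil(41) = 41

41


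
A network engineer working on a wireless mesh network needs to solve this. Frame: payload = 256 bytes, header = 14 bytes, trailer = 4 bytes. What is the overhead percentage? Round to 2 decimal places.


Given: payload = 256 B, header = 14 B, trailer = 4 B
Overhead bytes = header + trailer = 14 + 4 = 18
Total frame = payload + overhead = 256 + 18 = 274
Overhead % = 18 / 274 * 100 = 6.5693% -> 6.57% (2 dp)

6.57


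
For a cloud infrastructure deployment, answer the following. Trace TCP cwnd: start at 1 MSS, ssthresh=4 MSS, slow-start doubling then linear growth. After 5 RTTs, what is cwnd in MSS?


RTT 0: cwnd = 1 MSS (initial)
RTT 1: cwnd = 2 MSS (slow start, doubled)
RTT 2: cwnd = 4 MSS (slow start, doubled)
RTT 3: cwnd = 5 MSS (congestion avoidance, +1)
RTT 4: cwnd = 6 MSS (congestion avoidance, +1)
RTT 5: cwnd = 7 MSS (congestion avoidance, +1)

7


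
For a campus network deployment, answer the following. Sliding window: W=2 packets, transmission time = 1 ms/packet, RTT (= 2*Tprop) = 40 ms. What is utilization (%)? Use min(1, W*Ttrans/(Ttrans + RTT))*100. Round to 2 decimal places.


Given: W = 2, Ttrans = 1 ms, RTT = 40 ms (= 2 * Tprop, Tprop = 20 ms)
Cycle time = Ttrans + RTT = 1 + 40 = 41 ms (first packet sent until its ACK returns)
W * Ttrans = 2 * 1 = 2 ms of sending per cycle
W * Ttrans / (Ttrans + RTT) = 2 / 41 = 0.048780
U = min(1, 0.048780) = 0.048780
U% = 4.88%

4.88


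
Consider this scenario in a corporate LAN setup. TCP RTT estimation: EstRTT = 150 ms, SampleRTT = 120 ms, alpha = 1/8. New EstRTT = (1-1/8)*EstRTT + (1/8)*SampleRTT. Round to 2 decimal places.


Given: EstRTT = 150 ms, SampleRTT = 120 ms, alpha = 1/8
New EstRTT = (1 - alpha) * EstRTT + alpha * SampleRTT
(7/8) * 150 = 131.25
(1/8) * 120 = 15
New EstRTT = 131.25 + 15 = 146.25 ms -> 146.25 ms (2 dp)

146.25


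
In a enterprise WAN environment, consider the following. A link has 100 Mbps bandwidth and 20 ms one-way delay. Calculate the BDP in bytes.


Given: bandwidth = 100 Mbps, delay = 20 ms
BDP in bits = 100 * 10^6 * 20 / 1000
BDP in bits = 2000000
BDP in bytes = 2000000 / 8 = 250000

250000


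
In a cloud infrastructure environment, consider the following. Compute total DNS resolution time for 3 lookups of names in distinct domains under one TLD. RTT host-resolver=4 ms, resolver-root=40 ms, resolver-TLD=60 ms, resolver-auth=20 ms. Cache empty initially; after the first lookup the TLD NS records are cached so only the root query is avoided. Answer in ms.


Lookup 1 (cold cache): local + root + TLD + auth = 4 + 40 + 60 + 20 = 124 ms
Lookups 2..3 (TLD NS cached -> skip root; new domain -> still ask TLD and auth): local + TLD + auth = 4 + 60 + 20 = 84 ms each
Remaining 2 lookups: 2 * 84 = 168 ms
Total = 124 + 168 = 292 ms

292


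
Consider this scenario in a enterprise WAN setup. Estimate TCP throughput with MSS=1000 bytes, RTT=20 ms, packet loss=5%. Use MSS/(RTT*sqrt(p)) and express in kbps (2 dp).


Given: MSS = 1000 bytes, RTT = 20 ms, loss = 5%
RTT in seconds = 20 / 1000 = 0.02
Loss rate = 5% = 0.05
sqrt(loss) = sqrt(0.05) = 0.223606797750
Throughput (bytes/s) = 1000 / (0.02 * 0.223606797750) = 223606.7977
Throughput (kbps) = 223606.7977 * 8 / 1000 = 1788.854382 -> 1788.85 kbps (2 dp)

1788.85


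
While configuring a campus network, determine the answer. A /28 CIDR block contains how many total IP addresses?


Given: CIDR prefix /28
Host bits = 32 - 28 = 4
Total addresses = 2^4 = 16

16


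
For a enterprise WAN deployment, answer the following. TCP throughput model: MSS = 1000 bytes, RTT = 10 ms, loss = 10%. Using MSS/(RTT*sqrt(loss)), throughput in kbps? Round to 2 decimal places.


Given: MSS = 1000 bytes, RTT = 10 ms, loss = 10%
RTT in seconds = 10 / 1000 = 0.01
Loss rate = 10% = 0.1
sqrt(loss) = sqrt(0.1) = 0.316227766017
Throughput (bytes/s) = 1000 / (0.01 * 0.316227766017) = 316227.7660
Throughput (kbps) = 316227.7660 * 8 / 1000 = 2529.822128 -> 2529.82 kbps (2 dp)

2529.82


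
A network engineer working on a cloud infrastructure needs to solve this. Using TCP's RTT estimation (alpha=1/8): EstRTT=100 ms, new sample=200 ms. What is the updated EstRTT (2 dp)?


Given: EstRTT = 100 ms, SampleRTT = 200 ms, alpha = 1/8
New EstRTT = (1 - alpha) * EstRTT + alpha * SampleRTT
(7/8) * 100 = 87.5
(1/8) * 200 = 25
New EstRTT = 87.5 + 25 = 112.5 ms -> 112.50 ms (2 dp)

112.50


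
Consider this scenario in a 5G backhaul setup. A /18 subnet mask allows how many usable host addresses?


Given: subnet mask /18
Host bits = 32 - 18 = 14
Total addresses = 2^14 = 16384
Usable hosts = 16384 - 2 (network + broadcast) = 16382

16382


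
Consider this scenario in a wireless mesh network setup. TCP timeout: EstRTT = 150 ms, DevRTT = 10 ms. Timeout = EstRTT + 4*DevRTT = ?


Given: EstRTT = 150 ms, DevRTT = 10 ms
Timeout = EstRTT + 4 * DevRTT
4 * DevRTT = 4 * 10 = 40
Timeout = 150 + 40 = 190 ms

190


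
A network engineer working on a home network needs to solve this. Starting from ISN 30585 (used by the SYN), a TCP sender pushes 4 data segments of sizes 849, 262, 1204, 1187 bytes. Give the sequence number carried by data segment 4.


The SYN occupies sequence number ISN = 30585, so the first data byte is ISN + 1 = 30586.
SEQ of data segment i = (ISN + 1) + sum of payload sizes of segments 1..i-1.
Segment 1: SEQ = 30586, payload = 849 bytes
Segment 2: SEQ = 31435, payload = 262 bytes
Segment 3: SEQ = 31697, payload = 1204 bytes
Segment 4: SEQ = 32901, payload = 1187 bytes
SEQ of segment 4 = 30586 + 849 + 262 + 1204 = 32901

32901


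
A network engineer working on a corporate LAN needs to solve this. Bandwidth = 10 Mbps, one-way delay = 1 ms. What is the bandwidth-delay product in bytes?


Given: bandwidth = 10 Mbps, delay = 1 ms
BDP in bits = 10 * 10^6 * 1 / 1000
BDP in bits = 10000
BDP in bytes = 10000 / 8 = 1250

1250


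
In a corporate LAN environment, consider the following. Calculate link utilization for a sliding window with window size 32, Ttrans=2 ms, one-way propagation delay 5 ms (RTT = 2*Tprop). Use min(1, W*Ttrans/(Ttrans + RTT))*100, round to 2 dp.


Given: W = 32, Ttrans = 2 ms, RTT = 10 ms (= 2 * Tprop, Tprop = 5 ms)
Cycle time = Ttrans + RTT = 2 + 10 = 12 ms (first packet sent until its ACK returns)
W * Ttrans = 32 * 2 = 64 ms of sending per cycle
W * Ttrans / (Ttrans + RTT) = 64 / 12 = 5.333333
U = min(1, 5.333333) = 1.000000
U% = 100.00%

100.00


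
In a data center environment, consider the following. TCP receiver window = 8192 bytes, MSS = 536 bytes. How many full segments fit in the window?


Given: RWND = 8192 bytes, MSS = 536 bytes
Full segments = floor(RWND / MSS)
Full segments = floor(8192 / 536)
Full segments = floor(15.2836) = 15

15


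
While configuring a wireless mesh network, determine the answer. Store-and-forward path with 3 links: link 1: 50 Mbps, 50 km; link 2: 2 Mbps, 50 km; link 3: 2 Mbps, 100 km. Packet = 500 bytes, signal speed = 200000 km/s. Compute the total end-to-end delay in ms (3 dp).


Packet = 500 bytes = 4000 bits. Store-and-forward: sum (t_trans + t_prop) per link.
Link 1: t_trans = 4000/(50*10^6) s = 0.0800 ms; t_prop = 50/200000 s = 0.2500 ms; subtotal = 0.3300 ms
Link 2: t_trans = 4000/(2*10^6) s = 2.0000 ms; t_prop = 50/200000 s = 0.2500 ms; subtotal = 2.2500 ms
Link 3: t_trans = 4000/(2*10^6) s = 2.0000 ms; t_prop = 100/200000 s = 0.5000 ms; subtotal = 2.5000 ms
End-to-end = 0.3300 + 2.2500 + 2.5000 = 5.0800 ms -> 5.080 ms (3 dp)

5.080


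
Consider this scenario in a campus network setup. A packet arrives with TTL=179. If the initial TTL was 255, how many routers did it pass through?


Given: initial TTL = 255, received TTL = 179
Hops = initial TTL - received TTL
Hops = 255 - 179 = 76

76


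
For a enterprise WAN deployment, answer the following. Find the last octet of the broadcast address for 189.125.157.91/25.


Given: IP = 189.125.157.91, prefix = /25
Host bits = 32 - 25 = 7
Network last octet = 91 AND mask = 0
Host part size = 2^7 - 1 = 127
Broadcast last octet = 0 OR 127 = 127

127


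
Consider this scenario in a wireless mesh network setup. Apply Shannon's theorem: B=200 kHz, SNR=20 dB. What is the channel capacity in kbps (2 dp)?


Given: B = 200 kHz, SNR = 20 dB
SNR linear = 10^(20/10) = 100
1 + SNR = 101
log2(101) = 6.6582114828
C = 200 * 1000 * 6.6582114828 = 1331642.2966 bps
C = 1331.642297 kbps -> 1331.64 kbps (2 dp)

1331.64


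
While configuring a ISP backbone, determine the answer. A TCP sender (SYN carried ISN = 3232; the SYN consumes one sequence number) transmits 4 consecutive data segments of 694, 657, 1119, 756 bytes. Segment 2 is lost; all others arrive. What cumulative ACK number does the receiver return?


SYN uses sequence number 3232; first data byte = ISN + 1 = 3233.
Segment 1: SEQ = 3233, len = 694 B, covers [3233, 3926]
Segment 2: SEQ = 3927, len = 657 B, covers [3927, 4583] [LOST]
Segment 3: SEQ = 4584, len = 1119 B, covers [4584, 5702]
Segment 4: SEQ = 5703, len = 756 B, covers [5703, 6458]
In-order data received: bytes [3233, 3926] (segments 1..1).
Segment 2 missing -> gap begins at byte 3927; later segments buffered out of order.
Cumulative ACK = next expected in-order byte = 3233 + 694 = 3927

3927


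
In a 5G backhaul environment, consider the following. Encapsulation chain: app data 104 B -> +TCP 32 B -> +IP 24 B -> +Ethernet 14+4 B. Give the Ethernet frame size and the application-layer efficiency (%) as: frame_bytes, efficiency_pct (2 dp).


TCP segment = 104 + 32 = 136 B
IP packet = 136 + 24 = 160 B
Ethernet frame = 160 + 14 + 4 = 178 B
Efficiency = app / frame = 104 / 178 = 0.584270 = 58.4270% -> 58.43% (2 dp)

178, 58.43


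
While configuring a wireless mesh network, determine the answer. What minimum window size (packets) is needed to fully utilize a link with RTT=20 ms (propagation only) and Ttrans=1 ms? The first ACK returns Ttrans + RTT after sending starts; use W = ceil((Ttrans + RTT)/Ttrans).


Given: Ttrans = 1 ms, RTT = 20 ms (= 2 * Tprop, Tprop = 10 ms)
Time until first ACK returns = Ttrans + RTT = 1 + 20 = 21 ms
Need W * Ttrans >= Ttrans + RTT  ->  W >= (Ttrans + RTT) / Ttrans
(Ttrans + RTT) / Ttrans = 21 / 1 = 21
W_min = ceil(21) = 21

21


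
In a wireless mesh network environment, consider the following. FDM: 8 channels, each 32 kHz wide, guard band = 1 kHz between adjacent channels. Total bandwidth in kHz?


Given: 8 channels, 32 kHz each, guard = 1 kHz
Channel bandwidth = 8 * 32 = 256 kHz
Guard bands = 7 gaps * 1 kHz = 7 kHz
Total = 256 + 7 = 263 kHz

263


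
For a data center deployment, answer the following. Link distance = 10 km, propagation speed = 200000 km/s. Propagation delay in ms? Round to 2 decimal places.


Given: distance = 10 km, speed = 200000 km/s
Delay = distance / speed = 10 / 200000 seconds
Delay in ms = 10 * 1000 / 200000
Delay = 0.0500 ms
Rounded to 2 dp = 0.05 ms

0.05


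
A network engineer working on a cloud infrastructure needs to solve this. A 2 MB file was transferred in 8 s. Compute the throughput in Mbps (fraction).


Given: file = 2 MB, time = 8 s
File in Mb = 2 * 8 = 16 Mb
Throughput = 16 / 8 Mbps
Throughput = 2 Mbps

2


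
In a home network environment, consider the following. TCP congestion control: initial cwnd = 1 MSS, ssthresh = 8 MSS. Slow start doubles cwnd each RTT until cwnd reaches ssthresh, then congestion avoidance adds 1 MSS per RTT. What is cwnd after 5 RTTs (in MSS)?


RTT 0: cwnd = 1 MSS (initial)
RTT 1: cwnd = 2 MSS (slow start, doubled)
RTT 2: cwnd = 4 MSS (slow start, doubled)
RTT 3: cwnd = 8 MSS (slow start, doubled)
RTT 4: cwnd = 9 MSS (congestion avoidance, +1)
RTT 5: cwnd = 10 MSS (congestion avoidance, +1)

10


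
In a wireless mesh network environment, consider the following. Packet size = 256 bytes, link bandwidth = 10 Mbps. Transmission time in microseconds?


Given: packet = 256 bytes, bandwidth = 10 Mbps
Packet in bits = 256 * 8 = 2048 bits
Bandwidth = 10 * 10^6 = 10000000 bps
Time = 2048 / 10000000 seconds
Time in us = 2048 * 10^6 / 10000000 = 204.8

204.8


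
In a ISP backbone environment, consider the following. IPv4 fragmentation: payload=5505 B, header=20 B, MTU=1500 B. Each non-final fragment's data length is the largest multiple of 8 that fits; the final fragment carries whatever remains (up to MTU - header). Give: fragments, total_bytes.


Max data per non-final fragment = floor((MTU - header)/8)*8 = floor((1500 - 20)/8)*8 = floor(1480/8)*8 = 1480 B
Final fragment needs no 8-byte alignment: it can carry up to MTU - header = 1480 B
Non-final fragments needed = ceil((payload - 1480) / 1480) = ceil(4025/1480) = ceil(2.7196) = 3
Number of fragments = 3 + 1 = 4
Fragment sizes (data): 3 * 1480 B + 1065 B (last, 1065 <= 1480 OK)
Total bytes sent = payload + n_frags * header = 5505 + 4*20 = 5505 + 80 = 5585 B

4, 5585


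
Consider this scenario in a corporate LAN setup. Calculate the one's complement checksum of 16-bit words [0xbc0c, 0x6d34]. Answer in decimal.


Given words: [0xbc0c, 0x6d34]
Step 1: Sum all words
Raw sum = 48140 + 27956 = 76096
Step 2: Fold carry: (10560 + 1) = 10561
One's complement = ~10561 & 0xFFFF = 54974

54974


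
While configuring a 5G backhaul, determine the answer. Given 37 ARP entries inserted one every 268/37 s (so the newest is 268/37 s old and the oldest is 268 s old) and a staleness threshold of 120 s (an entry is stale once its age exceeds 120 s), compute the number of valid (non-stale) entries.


Ages are k * 268/37 s for k = 1..37 (spacing = 7.2432 s).
Entry k is valid iff k * 268/37 <= 120 iff k <= 37 * 120 / 268 = 16.5672
n_valid = floor(16.5672) = 16
(n_stale = 37 - 16 = 21)

16


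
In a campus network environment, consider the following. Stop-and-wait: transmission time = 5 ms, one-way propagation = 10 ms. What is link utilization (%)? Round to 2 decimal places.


Given: Ttrans = 5 ms, Tprop = 10 ms
RTT = 2 * Tprop = 2 * 10 = 20 ms
U = Ttrans / (Ttrans + RTT)
U = 5 / (5 + 20)
U = 5 / 25 = 0.2
U% = 20.00%

20.00


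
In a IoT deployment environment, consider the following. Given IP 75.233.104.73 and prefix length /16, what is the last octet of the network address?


Given: IP = 75.233.104.73, prefix = /16
Subnet mask = 255.255.0.0
Last octet of IP: 73
Last octet of mask: 0
Network last octet = 73 AND 0 = 0

0


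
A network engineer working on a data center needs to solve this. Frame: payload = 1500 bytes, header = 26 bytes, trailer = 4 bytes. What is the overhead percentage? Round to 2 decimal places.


Given: payload = 1500 B, header = 26 B, trailer = 4 B
Overhead bytes = header + trailer = 26 + 4 = 30
Total frame = payload + overhead = 1500 + 30 = 1530
Overhead % = 30 / 1530 * 100 = 1.9608% -> 1.96% (2 dp)

1.96


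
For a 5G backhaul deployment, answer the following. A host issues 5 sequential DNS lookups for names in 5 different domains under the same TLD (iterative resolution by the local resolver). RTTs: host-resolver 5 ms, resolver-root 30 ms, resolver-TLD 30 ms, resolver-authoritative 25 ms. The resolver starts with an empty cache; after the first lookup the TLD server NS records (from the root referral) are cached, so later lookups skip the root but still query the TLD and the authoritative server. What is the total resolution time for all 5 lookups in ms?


Lookup 1 (cold cache): local + root + TLD + auth = 5 + 30 + 30 + 25 = 90 ms
Lookups 2..5 (TLD NS cached -> skip root; new domain -> still ask TLD and auth): local + TLD + auth = 5 + 30 + 25 = 60 ms each
Remaining 4 lookups: 4 * 60 = 240 ms
Total = 90 + 240 = 330 ms

330


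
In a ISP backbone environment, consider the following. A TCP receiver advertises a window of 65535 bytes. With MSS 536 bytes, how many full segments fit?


Given: RWND = 65535 bytes, MSS = 536 bytes
Full segments = floor(RWND / MSS)
Full segments = floor(65535 / 536)
Full segments = floor(122.2668) = 122

122


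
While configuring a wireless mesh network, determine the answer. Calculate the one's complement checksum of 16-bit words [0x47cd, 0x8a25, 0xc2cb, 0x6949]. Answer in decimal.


Given words: [0x47cd, 0x8a25, 0xc2cb, 0x6949]
Step 1: Sum all words
Raw sum = 18381 + 35365 + 49867 + 26953 = 130566
Step 2: Fold carry: (65030 + 1) = 65031
One's complement = ~65031 & 0xFFFF = 504

504


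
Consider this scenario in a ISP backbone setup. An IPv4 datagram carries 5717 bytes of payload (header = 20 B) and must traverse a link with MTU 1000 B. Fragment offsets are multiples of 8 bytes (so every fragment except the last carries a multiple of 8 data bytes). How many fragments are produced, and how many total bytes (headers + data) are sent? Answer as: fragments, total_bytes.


Max data per non-final fragment = floor((MTU - header)/8)*8 = floor((1000 - 20)/8)*8 = floor(980/8)*8 = 976 B
Final fragment needs no 8-byte alignment: it can carry up to MTU - header = 980 B
Non-final fragments needed = ceil((payload - 980) / 976) = ceil(4737/976) = ceil(4.8535) = 5
Number of fragments = 5 + 1 = 6
Fragment sizes (data): 5 * 976 B + 837 B (last, 837 <= 980 OK)
Total bytes sent = payload + n_frags * header = 5717 + 6*20 = 5717 + 120 = 5837 B

6, 5837


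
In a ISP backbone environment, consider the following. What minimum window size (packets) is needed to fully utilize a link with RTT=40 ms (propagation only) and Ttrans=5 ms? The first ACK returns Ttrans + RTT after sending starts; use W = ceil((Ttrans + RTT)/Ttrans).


Given: Ttrans = 5 ms, RTT = 40 ms (= 2 * Tprop, Tprop = 20 ms)
Time until first ACK returns = Ttrans + RTT = 5 + 40 = 45 ms
Need W * Ttrans >= Ttrans + RTT  ->  W >= (Ttrans + RTT) / Ttrans
(Ttrans + RTT) / Ttrans = 45 / 5 = 9
W_min = ceil(9) = 9

9


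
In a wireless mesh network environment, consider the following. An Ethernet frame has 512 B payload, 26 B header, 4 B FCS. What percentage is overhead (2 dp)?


Given: payload = 512 B, header = 26 B, trailer = 4 B
Overhead bytes = header + trailer = 26 + 4 = 30
Total frame = payload + overhead = 512 + 30 = 542
Overhead % = 30 / 542 * 100 = 5.5351% -> 5.54% (2 dp)

5.54


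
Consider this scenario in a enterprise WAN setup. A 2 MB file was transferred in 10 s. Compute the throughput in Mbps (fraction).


Given: file = 2 MB, time = 10 s
File in Mb = 2 * 8 = 16 Mb
Throughput = 16 / 10 Mbps
Throughput = 8/5 Mbps

8/5


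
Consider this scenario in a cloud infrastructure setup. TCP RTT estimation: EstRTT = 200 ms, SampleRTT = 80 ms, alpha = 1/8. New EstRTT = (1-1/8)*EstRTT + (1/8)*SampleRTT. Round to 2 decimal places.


Given: EstRTT = 200 ms, SampleRTT = 80 ms, alpha = 1/8
New EstRTT = (1 - alpha) * EstRTT + alpha * SampleRTT
(7/8) * 200 = 175
(1/8) * 80 = 10
New EstRTT = 175 + 10 = 185 ms -> 185.00 ms (2 dp)

185.00


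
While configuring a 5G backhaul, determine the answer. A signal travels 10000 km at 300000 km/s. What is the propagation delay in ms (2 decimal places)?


Given: distance = 10000 km, speed = 300000 km/s
Delay = distance / speed = 10000 / 300000 seconds
Delay in ms = 10000 * 1000 / 300000
Delay = 33.3333 ms
Rounded to 2 dp = 33.33 ms

33.33


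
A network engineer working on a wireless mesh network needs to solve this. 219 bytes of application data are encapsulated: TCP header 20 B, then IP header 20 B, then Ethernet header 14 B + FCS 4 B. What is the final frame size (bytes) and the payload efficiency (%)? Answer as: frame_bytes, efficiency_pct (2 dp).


TCP segment = 219 + 20 = 239 B
IP packet = 239 + 20 = 259 B
Ethernet frame = 259 + 14 + 4 = 277 B
Efficiency = app / frame = 219 / 277 = 0.790614 = 79.0614% -> 79.06% (2 dp)

277, 79.06


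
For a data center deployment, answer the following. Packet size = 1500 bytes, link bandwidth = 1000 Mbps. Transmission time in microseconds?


Given: packet = 1500 bytes, bandwidth = 1000 Mbps
Packet in bits = 1500 * 8 = 12000 bits
Bandwidth = 1000 * 10^6 = 1000000000 bps
Time = 12000 / 1000000000 seconds
Time in us = 12000 * 10^6 / 1000000000 = 12

12


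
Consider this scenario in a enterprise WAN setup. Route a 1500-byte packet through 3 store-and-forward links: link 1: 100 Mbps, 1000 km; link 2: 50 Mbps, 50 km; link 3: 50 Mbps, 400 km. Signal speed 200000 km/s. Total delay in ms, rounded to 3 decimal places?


Packet = 1500 bytes = 12000 bits. Store-and-forward: sum (t_trans + t_prop) per link.
Link 1: t_trans = 12000/(100*10^6) s = 0.1200 ms; t_prop = 1000/200000 s = 5.0000 ms; subtotal = 5.1200 ms
Link 2: t_trans = 12000/(50*10^6) s = 0.2400 ms; t_prop = 50/200000 s = 0.2500 ms; subtotal = 0.4900 ms
Link 3: t_trans = 12000/(50*10^6) s = 0.2400 ms; t_prop = 400/200000 s = 2.0000 ms; subtotal = 2.2400 ms
End-to-end = 5.1200 + 0.4900 + 2.2400 = 7.8500 ms -> 7.850 ms (3 dp)

7.850


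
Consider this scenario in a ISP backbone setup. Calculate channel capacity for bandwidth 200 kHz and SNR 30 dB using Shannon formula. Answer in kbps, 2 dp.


Given: B = 200 kHz, SNR = 30 dB
SNR linear = 10^(30/10) = 1000
1 + SNR = 1001
log2(1001) = 9.9672262588
C = 200 * 1000 * 9.9672262588 = 1993445.2518 bps
C = 1993.445252 kbps -> 1993.45 kbps (2 dp)

1993.45


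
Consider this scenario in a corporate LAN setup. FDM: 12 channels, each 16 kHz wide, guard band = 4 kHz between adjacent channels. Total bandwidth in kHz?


Given: 12 channels, 16 kHz each, guard = 4 kHz
Channel bandwidth = 12 * 16 = 192 kHz
Guard bands = 11 gaps * 4 kHz = 44 kHz
Total = 192 + 44 = 236 kHz

236


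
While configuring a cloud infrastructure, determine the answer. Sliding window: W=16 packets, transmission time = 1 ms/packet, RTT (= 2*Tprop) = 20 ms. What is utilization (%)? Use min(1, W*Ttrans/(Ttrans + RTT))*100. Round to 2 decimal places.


Given: W = 16, Ttrans = 1 ms, RTT = 20 ms (= 2 * Tprop, Tprop = 10 ms)
Cycle time = Ttrans + RTT = 1 + 20 = 21 ms (first packet sent until its ACK returns)
W * Ttrans = 16 * 1 = 16 ms of sending per cycle
W * Ttrans / (Ttrans + RTT) = 16 / 21 = 0.761905
U = min(1, 0.761905) = 0.761905
U% = 76.19%

76.19


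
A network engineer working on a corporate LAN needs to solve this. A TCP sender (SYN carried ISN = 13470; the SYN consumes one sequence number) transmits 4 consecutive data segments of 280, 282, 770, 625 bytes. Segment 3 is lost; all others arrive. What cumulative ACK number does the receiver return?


SYN uses sequence number 13470; first data byte = ISN + 1 = 13471.
Segment 1: SEQ = 13471, len = 280 B, covers [13471, 13750]
Segment 2: SEQ = 13751, len = 282 B, covers [13751, 14032]
Segment 3: SEQ = 14033, len = 770 B, covers [14033, 14802] [LOST]
Segment 4: SEQ = 14803, len = 625 B, covers [14803, 15427]
In-order data received: bytes [13471, 14032] (segments 1..2).
Segment 3 missing -> gap begins at byte 14033; later segments buffered out of order.
Cumulative ACK = next expected in-order byte = 13471 + 280 + 282 = 14033

14033


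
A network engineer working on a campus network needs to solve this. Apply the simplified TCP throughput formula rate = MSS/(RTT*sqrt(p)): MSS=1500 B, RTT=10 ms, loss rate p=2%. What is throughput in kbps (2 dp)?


Given: MSS = 1500 bytes, RTT = 10 ms, loss = 2%
RTT in seconds = 10 / 1000 = 0.01
Loss rate = 2% = 0.02
sqrt(loss) = sqrt(0.02) = 0.141421356237
Throughput (bytes/s) = 1500 / (0.01 * 0.141421356237) = 1060660.1718
Throughput (kbps) = 1060660.1718 * 8 / 1000 = 8485.281374 -> 8485.28 kbps (2 dp)

8485.28


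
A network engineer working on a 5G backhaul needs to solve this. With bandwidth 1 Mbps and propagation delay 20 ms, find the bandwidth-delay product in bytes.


Given: bandwidth = 1 Mbps, delay = 20 ms
BDP in bits = 1 * 10^6 * 20 / 1000
BDP in bits = 20000
BDP in bytes = 20000 / 8 = 2500

2500


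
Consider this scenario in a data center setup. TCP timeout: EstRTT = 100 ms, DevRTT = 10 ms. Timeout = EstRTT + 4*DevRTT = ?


Given: EstRTT = 100 ms, DevRTT = 10 ms
Timeout = EstRTT + 4 * DevRTT
4 * DevRTT = 4 * 10 = 40
Timeout = 100 + 40 = 140 ms

140


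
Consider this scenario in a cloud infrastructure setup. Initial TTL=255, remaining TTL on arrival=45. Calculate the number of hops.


Given: initial TTL = 255, received TTL = 45
Hops = initial TTL - received TTL
Hops = 255 - 45 = 210

210


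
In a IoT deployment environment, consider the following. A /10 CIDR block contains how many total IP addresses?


Given: CIDR prefix /10
Host bits = 32 - 10 = 22
Total addresses = 2^22 = 4194304

4194304


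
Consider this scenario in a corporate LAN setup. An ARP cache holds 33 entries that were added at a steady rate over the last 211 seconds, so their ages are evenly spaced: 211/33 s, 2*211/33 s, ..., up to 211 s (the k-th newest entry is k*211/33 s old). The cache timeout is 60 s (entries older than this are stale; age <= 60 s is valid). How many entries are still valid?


Ages are k * 211/33 s for k = 1..33 (spacing = 6.3939 s).
Entry k is valid iff k * 211/33 <= 60 iff k <= 33 * 60 / 211 = 9.3839
n_valid = floor(9.3839) = 9
(n_stale = 33 - 9 = 24)

9


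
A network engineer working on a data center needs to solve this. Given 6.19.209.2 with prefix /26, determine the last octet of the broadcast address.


Given: IP = 6.19.209.2, prefix = /26
Host bits = 32 - 26 = 6
Network last octet = 2 AND mask = 0
Host part size = 2^6 - 1 = 63
Broadcast last octet = 0 OR 63 = 63

63
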